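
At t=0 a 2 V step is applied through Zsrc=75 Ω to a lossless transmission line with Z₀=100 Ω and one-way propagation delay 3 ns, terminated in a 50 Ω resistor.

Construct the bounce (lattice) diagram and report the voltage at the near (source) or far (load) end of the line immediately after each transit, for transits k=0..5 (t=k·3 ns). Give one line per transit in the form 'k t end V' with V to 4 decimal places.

Γ_L=-0.333333, Γ_S=-0.142857; launch V₁=2·100/175=1.142857
k=0 src: V=1.1429
k=1 load: inc=1.142857, refl=1.142857·-0.333333=-0.3810; V=0.000000+1.142857+-0.380952=0.7619
k=2 src: inc=-0.380952, refl=-0.380952·-0.142857=0.0544; V=1.142857+-0.380952+0.054422=0.8163
k=3 load: inc=0.054422, refl=0.054422·-0.333333=-0.0181; V=0.761905+0.054422+-0.018141=0.7982
k=4 src: inc=-0.018141, refl=-0.018141·-0.142857=0.0026; V=0.816327+-0.018141+0.002592=0.8008
k=5 load: inc=0.002592, refl=0.002592·-0.333333=-0.0009; V=0.798186+0.002592+-0.000864=0.7999

0 0 source 1.1429
1 3 load 0.7619
2 6 source 0.8163
3 9 load 0.7982
4 12 source 0.8008
5 15 load 0.7999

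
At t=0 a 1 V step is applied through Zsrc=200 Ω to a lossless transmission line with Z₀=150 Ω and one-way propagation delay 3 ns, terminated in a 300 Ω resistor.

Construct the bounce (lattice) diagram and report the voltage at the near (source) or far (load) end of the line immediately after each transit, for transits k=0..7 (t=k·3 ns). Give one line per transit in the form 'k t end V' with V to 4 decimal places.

0 0 source 0.4286
1 3 load 0.5714
2 6 source 0.5918
3 9 load 0.5986
4 12 source 0.5996
5 15 load 0.5999
6 18 source 0.6000
7 21 load 0.6000

Γ_L=0.333333, Γ_S=0.142857; launch V₁=1·150/350=0.428571
k=0 src: V=0.4286
k=1 load: inc=0.428571, refl=0.428571·0.333333=0.1429; V=0.000000+0.428571+0.142857=0.5714
k=2 src: inc=0.142857, refl=0.142857·0.142857=0.0204; V=0.428571+0.142857+0.020408=0.5918
k=3 load: inc=0.020408, refl=0.020408·0.333333=0.0068; V=0.571429+0.020408+0.006803=0.5986
k=4 src: inc=0.006803, refl=0.006803·0.142857=0.0010; V=0.591837+0.006803+0.000972=0.5996
k=5 load: inc=0.000972, refl=0.000972·0.333333=0.0003; V=0.598639+0.000972+0.000324=0.5999
k=6 src: inc=0.000324, refl=0.000324·0.142857=0.0000; V=0.599611+0.000324+0.000046=0.6000
k=7 load: inc=0.000046, refl=0.000046·0.333333=0.0000; V=0.599935+0.000046+0.000015=0.6000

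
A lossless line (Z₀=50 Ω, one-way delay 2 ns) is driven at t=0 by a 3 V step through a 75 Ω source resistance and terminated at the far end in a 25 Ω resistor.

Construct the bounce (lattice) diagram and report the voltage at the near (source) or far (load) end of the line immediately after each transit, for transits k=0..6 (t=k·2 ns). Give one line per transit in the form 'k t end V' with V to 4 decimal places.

Γ_L=-0.333333, Γ_S=0.200000; launch V₁=3·50/125=1.200000
k=0 src: V=1.2000
k=1 load: inc=1.200000, refl=1.200000·-0.333333=-0.4000; V=0.000000+1.200000+-0.400000=0.8000
k=2 src: inc=-0.400000, refl=-0.400000·0.200000=-0.0800; V=1.200000+-0.400000+-0.080000=0.7200
k=3 load: inc=-0.080000, refl=-0.080000·-0.333333=0.0267; V=0.800000+-0.080000+0.026667=0.7467
k=4 src: inc=0.026667, refl=0.026667·0.200000=0.0053; V=0.720000+0.026667+0.005333=0.7520
k=5 load: inc=0.005333, refl=0.005333·-0.333333=-0.0018; V=0.746667+0.005333+-0.001778=0.7502
k=6 src: inc=-0.001778, refl=-0.001778·0.200000=-0.0004; V=0.752000+-0.001778+-0.000356=0.7499

0 0 source 1.2000
1 2 load 0.8000
2 4 source 0.7200
3 6 load 0.7467
4 8 source 0.7520
5 10 load 0.7502
6 12 source 0.7499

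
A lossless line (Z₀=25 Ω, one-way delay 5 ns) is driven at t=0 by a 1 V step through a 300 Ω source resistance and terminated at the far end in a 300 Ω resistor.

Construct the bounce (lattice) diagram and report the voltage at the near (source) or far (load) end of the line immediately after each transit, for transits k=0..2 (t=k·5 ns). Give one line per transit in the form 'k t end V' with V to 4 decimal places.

Γ_L=0.846154, Γ_S=0.846154; launch V₁=1·25/325=0.076923
k=0 src: V=0.0769
k=1 load: inc=0.076923, refl=0.076923·0.846154=0.0651; V=0.000000+0.076923+0.065089=0.1420
k=2 src: inc=0.065089, refl=0.065089·0.846154=0.0551; V=0.076923+0.065089+0.055075=0.1971

0 0 source 0.0769
1 5 load 0.1420
2 10 source 0.1971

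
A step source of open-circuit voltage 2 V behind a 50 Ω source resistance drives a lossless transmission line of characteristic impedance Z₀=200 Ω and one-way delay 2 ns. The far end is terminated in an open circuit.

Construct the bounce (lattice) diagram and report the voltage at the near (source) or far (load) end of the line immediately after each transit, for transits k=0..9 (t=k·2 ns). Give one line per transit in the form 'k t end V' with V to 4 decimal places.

Γ_L=1.000000, Γ_S=-0.600000; launch V₁=2·200/250=1.600000
k=0 src: V=1.6000
k=1 load: inc=1.600000, refl=1.600000·1.000000=1.6000; V=0.000000+1.600000+1.600000=3.2000
k=2 src: inc=1.600000, refl=1.600000·-0.600000=-0.9600; V=1.600000+1.600000+-0.960000=2.2400
k=3 load: inc=-0.960000, refl=-0.960000·1.000000=-0.9600; V=3.200000+-0.960000+-0.960000=1.2800
k=4 src: inc=-0.960000, refl=-0.960000·-0.600000=0.5760; V=2.240000+-0.960000+0.576000=1.8560
k=5 load: inc=0.576000, refl=0.576000·1.000000=0.5760; V=1.280000+0.576000+0.576000=2.4320
k=6 src: inc=0.576000, refl=0.576000·-0.600000=-0.3456; V=1.856000+0.576000+-0.345600=2.0864
k=7 load: inc=-0.345600, refl=-0.345600·1.000000=-0.3456; V=2.432000+-0.345600+-0.345600=1.7408
k=8 src: inc=-0.345600, refl=-0.345600·-0.600000=0.2074; V=2.086400+-0.345600+0.207360=1.9482
k=9 load: inc=0.207360, refl=0.207360·1.000000=0.2074; V=1.740800+0.207360+0.207360=2.1555

0 0 source 1.6000
1 2 load 3.2000
2 4 source 2.2400
3 6 load 1.2800
4 8 source 1.8560
5 10 load 2.4320
6 12 source 2.0864
7 14 load 1.7408
8 16 source 1.9482
9 18 load 2.1555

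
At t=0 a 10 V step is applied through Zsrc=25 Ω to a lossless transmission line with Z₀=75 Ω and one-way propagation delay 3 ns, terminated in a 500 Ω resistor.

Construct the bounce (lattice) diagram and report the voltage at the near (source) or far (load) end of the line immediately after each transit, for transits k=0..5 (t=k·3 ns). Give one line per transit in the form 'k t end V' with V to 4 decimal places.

0 0 source 7.5000
1 3 load 13.0435
2 6 source 10.2717
3 9 load 8.2231
4 12 source 9.2474
5 15 load 10.0045

Γ_L=0.739130, Γ_S=-0.500000; launch V₁=10·75/100=7.500000
k=0 src: V=7.5000
k=1 load: inc=7.500000, refl=7.500000·0.739130=5.5435; V=0.000000+7.500000+5.543478=13.0435
k=2 src: inc=5.543478, refl=5.543478·-0.500000=-2.7717; V=7.500000+5.543478+-2.771739=10.2717
k=3 load: inc=-2.771739, refl=-2.771739·0.739130=-2.0487; V=13.043478+-2.771739+-2.048677=8.2231
k=4 src: inc=-2.048677, refl=-2.048677·-0.500000=1.0243; V=10.271739+-2.048677+1.024338=9.2474
k=5 load: inc=1.024338, refl=1.024338·0.739130=0.7571; V=8.223062+1.024338+0.757120=10.0045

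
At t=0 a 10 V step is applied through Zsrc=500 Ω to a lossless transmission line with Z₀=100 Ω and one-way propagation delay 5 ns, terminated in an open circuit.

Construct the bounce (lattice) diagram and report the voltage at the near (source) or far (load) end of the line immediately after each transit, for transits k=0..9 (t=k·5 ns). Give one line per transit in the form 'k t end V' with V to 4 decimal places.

0 0 source 1.6667
1 5 load 3.3333
2 10 source 4.4444
3 15 load 5.5556
4 20 source 6.2963
5 25 load 7.0370
6 30 source 7.5309
7 35 load 8.0247
8 40 source 8.3539
9 45 load 8.6831

Γ_L=1.000000, Γ_S=0.666667; launch V₁=10·100/600=1.666667
k=0 src: V=1.6667
k=1 load: inc=1.666667, refl=1.666667·1.000000=1.6667; V=0.000000+1.666667+1.666667=3.3333
k=2 src: inc=1.666667, refl=1.666667·0.666667=1.1111; V=1.666667+1.666667+1.111111=4.4444
k=3 load: inc=1.111111, refl=1.111111·1.000000=1.1111; V=3.333333+1.111111+1.111111=5.5556
k=4 src: inc=1.111111, refl=1.111111·0.666667=0.7407; V=4.444444+1.111111+0.740741=6.2963
k=5 load: inc=0.740741, refl=0.740741·1.000000=0.7407; V=5.555556+0.740741+0.740741=7.0370
k=6 src: inc=0.740741, refl=0.740741·0.666667=0.4938; V=6.296296+0.740741+0.493827=7.5309
k=7 load: inc=0.493827, refl=0.493827·1.000000=0.4938; V=7.037037+0.493827+0.493827=8.0247
k=8 src: inc=0.493827, refl=0.493827·0.666667=0.3292; V=7.530864+0.493827+0.329218=8.3539
k=9 load: inc=0.329218, refl=0.329218·1.000000=0.3292; V=8.024691+0.329218+0.329218=8.6831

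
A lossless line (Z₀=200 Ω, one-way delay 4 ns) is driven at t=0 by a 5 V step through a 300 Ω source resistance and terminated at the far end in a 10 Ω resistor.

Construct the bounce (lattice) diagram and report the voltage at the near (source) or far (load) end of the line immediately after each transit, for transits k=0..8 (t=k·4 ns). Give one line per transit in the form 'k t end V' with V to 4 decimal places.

0 0 source 2.0000
1 4 load 0.1905
2 8 source -0.1714
3 12 load 0.1560
4 16 source 0.2215
5 20 load 0.1622
6 24 source 0.1504
7 28 load 0.1611
8 32 source 0.1633

Γ_L=-0.904762, Γ_S=0.200000; launch V₁=5·200/500=2.000000
k=0 src: V=2.0000
k=1 load: inc=2.000000, refl=2.000000·-0.904762=-1.8095; V=0.000000+2.000000+-1.809524=0.1905
k=2 src: inc=-1.809524, refl=-1.809524·0.200000=-0.3619; V=2.000000+-1.809524+-0.361905=-0.1714
k=3 load: inc=-0.361905, refl=-0.361905·-0.904762=0.3274; V=0.190476+-0.361905+0.327438=0.1560
k=4 src: inc=0.327438, refl=0.327438·0.200000=0.0655; V=-0.171429+0.327438+0.065488=0.2215
k=5 load: inc=0.065488, refl=0.065488·-0.904762=-0.0593; V=0.156009+0.065488+-0.059251=0.1622
k=6 src: inc=-0.059251, refl=-0.059251·0.200000=-0.0119; V=0.221497+-0.059251+-0.011850=0.1504
k=7 load: inc=-0.011850, refl=-0.011850·-0.904762=0.0107; V=0.162246+-0.011850+0.010722=0.1611
k=8 src: inc=0.010722, refl=0.010722·0.200000=0.0021; V=0.150396+0.010722+0.002144=0.1633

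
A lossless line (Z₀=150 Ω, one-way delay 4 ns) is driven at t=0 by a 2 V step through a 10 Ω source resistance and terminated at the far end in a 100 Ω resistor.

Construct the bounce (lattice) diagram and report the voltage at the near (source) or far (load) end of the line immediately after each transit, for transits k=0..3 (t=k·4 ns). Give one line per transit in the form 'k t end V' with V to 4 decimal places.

Γ_L=-0.200000, Γ_S=-0.875000; launch V₁=2·150/160=1.875000
k=0 src: V=1.8750
k=1 load: inc=1.875000, refl=1.875000·-0.200000=-0.3750; V=0.000000+1.875000+-0.375000=1.5000
k=2 src: inc=-0.375000, refl=-0.375000·-0.875000=0.3281; V=1.875000+-0.375000+0.328125=1.8281
k=3 load: inc=0.328125, refl=0.328125·-0.200000=-0.0656; V=1.500000+0.328125+-0.065625=1.7625

0 0 source 1.8750
1 4 load 1.5000
2 8 source 1.8281
3 12 load 1.7625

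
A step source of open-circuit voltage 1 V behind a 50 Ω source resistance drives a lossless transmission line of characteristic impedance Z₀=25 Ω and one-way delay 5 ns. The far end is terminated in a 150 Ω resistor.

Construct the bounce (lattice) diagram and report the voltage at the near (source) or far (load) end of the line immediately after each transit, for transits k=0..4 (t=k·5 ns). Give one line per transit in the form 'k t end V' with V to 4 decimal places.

Γ_L=0.714286, Γ_S=0.333333; launch V₁=1·25/75=0.333333
k=0 src: V=0.3333
k=1 load: inc=0.333333, refl=0.333333·0.714286=0.2381; V=0.000000+0.333333+0.238095=0.5714
k=2 src: inc=0.238095, refl=0.238095·0.333333=0.0794; V=0.333333+0.238095+0.079365=0.6508
k=3 load: inc=0.079365, refl=0.079365·0.714286=0.0567; V=0.571429+0.079365+0.056689=0.7075
k=4 src: inc=0.056689, refl=0.056689·0.333333=0.0189; V=0.650794+0.056689+0.018896=0.7264

0 0 source 0.3333
1 5 load 0.5714
2 10 source 0.6508
3 15 load 0.7075
4 20 source 0.7264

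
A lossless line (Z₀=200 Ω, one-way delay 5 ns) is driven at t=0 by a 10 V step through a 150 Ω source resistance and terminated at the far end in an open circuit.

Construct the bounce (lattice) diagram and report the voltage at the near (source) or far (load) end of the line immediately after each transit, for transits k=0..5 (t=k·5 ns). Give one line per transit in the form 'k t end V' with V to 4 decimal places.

Γ_L=1.000000, Γ_S=-0.142857; launch V₁=10·200/350=5.714286
k=0 src: V=5.7143
k=1 load: inc=5.714286, refl=5.714286·1.000000=5.7143; V=0.000000+5.714286+5.714286=11.4286
k=2 src: inc=5.714286, refl=5.714286·-0.142857=-0.8163; V=5.714286+5.714286+-0.816327=10.6122
k=3 load: inc=-0.816327, refl=-0.816327·1.000000=-0.8163; V=11.428571+-0.816327+-0.816327=9.7959
k=4 src: inc=-0.816327, refl=-0.816327·-0.142857=0.1166; V=10.612245+-0.816327+0.116618=9.9125
k=5 load: inc=0.116618, refl=0.116618·1.000000=0.1166; V=9.795918+0.116618+0.116618=10.0292

0 0 source 5.7143
1 5 load 11.4286
2 10 source 10.6122
3 15 load 9.7959
4 20 source 9.9125
5 25 load 10.0292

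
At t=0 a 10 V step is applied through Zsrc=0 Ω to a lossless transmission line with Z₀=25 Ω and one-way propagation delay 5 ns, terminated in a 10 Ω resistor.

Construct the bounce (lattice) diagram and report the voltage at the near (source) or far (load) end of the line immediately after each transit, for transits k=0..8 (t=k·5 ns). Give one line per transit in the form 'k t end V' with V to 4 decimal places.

Γ_L=-0.428571, Γ_S=-1.000000; launch V₁=10·25/25=10.000000
k=0 src: V=10.0000
k=1 load: inc=10.000000, refl=10.000000·-0.428571=-4.2857; V=0.000000+10.000000+-4.285714=5.7143
k=2 src: inc=-4.285714, refl=-4.285714·-1.000000=4.2857; V=10.000000+-4.285714+4.285714=10.0000
k=3 load: inc=4.285714, refl=4.285714·-0.428571=-1.8367; V=5.714286+4.285714+-1.836735=8.1633
k=4 src: inc=-1.836735, refl=-1.836735·-1.000000=1.8367; V=10.000000+-1.836735+1.836735=10.0000
k=5 load: inc=1.836735, refl=1.836735·-0.428571=-0.7872; V=8.163265+1.836735+-0.787172=9.2128
k=6 src: inc=-0.787172, refl=-0.787172·-1.000000=0.7872; V=10.000000+-0.787172+0.787172=10.0000
k=7 load: inc=0.787172, refl=0.787172·-0.428571=-0.3374; V=9.212828+0.787172+-0.337359=9.6626
k=8 src: inc=-0.337359, refl=-0.337359·-1.000000=0.3374; V=10.000000+-0.337359+0.337359=10.0000

0 0 source 10.0000
1 5 load 5.7143
2 10 source 10.0000
3 15 load 8.1633
4 20 source 10.0000
5 25 load 9.2128
6 30 source 10.0000
7 35 load 9.6626
8 40 source 10.0000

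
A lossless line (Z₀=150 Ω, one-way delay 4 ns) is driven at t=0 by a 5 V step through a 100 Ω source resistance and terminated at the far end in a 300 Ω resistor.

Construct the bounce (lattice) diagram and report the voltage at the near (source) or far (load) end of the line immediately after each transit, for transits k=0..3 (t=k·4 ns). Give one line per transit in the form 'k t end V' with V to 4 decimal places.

Γ_L=0.333333, Γ_S=-0.200000; launch V₁=5·150/250=3.000000
k=0 src: V=3.0000
k=1 load: inc=3.000000, refl=3.000000·0.333333=1.0000; V=0.000000+3.000000+1.000000=4.0000
k=2 src: inc=1.000000, refl=1.000000·-0.200000=-0.2000; V=3.000000+1.000000+-0.200000=3.8000
k=3 load: inc=-0.200000, refl=-0.200000·0.333333=-0.0667; V=4.000000+-0.200000+-0.066667=3.7333

0 0 source 3.0000
1 4 load 4.0000
2 8 source 3.8000
3 12 load 3.7333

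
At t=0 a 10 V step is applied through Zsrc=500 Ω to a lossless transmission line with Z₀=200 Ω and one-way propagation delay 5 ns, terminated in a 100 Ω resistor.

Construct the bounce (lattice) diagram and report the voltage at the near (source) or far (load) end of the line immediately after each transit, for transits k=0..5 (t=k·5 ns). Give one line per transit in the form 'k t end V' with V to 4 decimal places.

Γ_L=-0.333333, Γ_S=0.428571; launch V₁=10·200/700=2.857143
k=0 src: V=2.8571
k=1 load: inc=2.857143, refl=2.857143·-0.333333=-0.9524; V=0.000000+2.857143+-0.952381=1.9048
k=2 src: inc=-0.952381, refl=-0.952381·0.428571=-0.4082; V=2.857143+-0.952381+-0.408163=1.4966
k=3 load: inc=-0.408163, refl=-0.408163·-0.333333=0.1361; V=1.904762+-0.408163+0.136054=1.6327
k=4 src: inc=0.136054, refl=0.136054·0.428571=0.0583; V=1.496599+0.136054+0.058309=1.6910
k=5 load: inc=0.058309, refl=0.058309·-0.333333=-0.0194; V=1.632653+0.058309+-0.019436=1.6715

0 0 source 2.8571
1 5 load 1.9048
2 10 source 1.4966
3 15 load 1.6327
4 20 source 1.6910
5 25 load 1.6715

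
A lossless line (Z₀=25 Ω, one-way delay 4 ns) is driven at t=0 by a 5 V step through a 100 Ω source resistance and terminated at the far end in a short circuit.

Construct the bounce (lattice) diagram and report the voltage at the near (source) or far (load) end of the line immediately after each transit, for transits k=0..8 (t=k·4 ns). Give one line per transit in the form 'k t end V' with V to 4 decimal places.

0 0 source 1.0000
1 4 load 0.0000
2 8 source -0.6000
3 12 load 0.0000
4 16 source 0.3600
5 20 load 0.0000
6 24 source -0.2160
7 28 load 0.0000
8 32 source 0.1296

Γ_L=-1.000000, Γ_S=0.600000; launch V₁=5·25/125=1.000000
k=0 src: V=1.0000
k=1 load: inc=1.000000, refl=1.000000·-1.000000=-1.0000; V=0.000000+1.000000+-1.000000=0.0000
k=2 src: inc=-1.000000, refl=-1.000000·0.600000=-0.6000; V=1.000000+-1.000000+-0.600000=-0.6000
k=3 load: inc=-0.600000, refl=-0.600000·-1.000000=0.6000; V=0.000000+-0.600000+0.600000=0.0000
k=4 src: inc=0.600000, refl=0.600000·0.600000=0.3600; V=-0.600000+0.600000+0.360000=0.3600
k=5 load: inc=0.360000, refl=0.360000·-1.000000=-0.3600; V=0.000000+0.360000+-0.360000=0.0000
k=6 src: inc=-0.360000, refl=-0.360000·0.600000=-0.2160; V=0.360000+-0.360000+-0.216000=-0.2160
k=7 load: inc=-0.216000, refl=-0.216000·-1.000000=0.2160; V=0.000000+-0.216000+0.216000=0.0000
k=8 src: inc=0.216000, refl=0.216000·0.600000=0.1296; V=-0.216000+0.216000+0.129600=0.1296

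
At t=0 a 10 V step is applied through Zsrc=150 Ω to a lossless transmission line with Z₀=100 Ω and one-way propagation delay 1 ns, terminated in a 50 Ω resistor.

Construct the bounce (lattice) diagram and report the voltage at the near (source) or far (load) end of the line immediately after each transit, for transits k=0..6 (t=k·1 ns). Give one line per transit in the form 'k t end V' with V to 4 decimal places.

Γ_L=-0.333333, Γ_S=0.200000; launch V₁=10·100/250=4.000000
k=0 src: V=4.0000
k=1 load: inc=4.000000, refl=4.000000·-0.333333=-1.3333; V=0.000000+4.000000+-1.333333=2.6667
k=2 src: inc=-1.333333, refl=-1.333333·0.200000=-0.2667; V=4.000000+-1.333333+-0.266667=2.4000
k=3 load: inc=-0.266667, refl=-0.266667·-0.333333=0.0889; V=2.666667+-0.266667+0.088889=2.4889
k=4 src: inc=0.088889, refl=0.088889·0.200000=0.0178; V=2.400000+0.088889+0.017778=2.5067
k=5 load: inc=0.017778, refl=0.017778·-0.333333=-0.0059; V=2.488889+0.017778+-0.005926=2.5007
k=6 src: inc=-0.005926, refl=-0.005926·0.200000=-0.0012; V=2.506667+-0.005926+-0.001185=2.4996

0 0 source 4.0000
1 1 load 2.6667
2 2 source 2.4000
3 3 load 2.4889
4 4 source 2.5067
5 5 load 2.5007
6 6 source 2.4996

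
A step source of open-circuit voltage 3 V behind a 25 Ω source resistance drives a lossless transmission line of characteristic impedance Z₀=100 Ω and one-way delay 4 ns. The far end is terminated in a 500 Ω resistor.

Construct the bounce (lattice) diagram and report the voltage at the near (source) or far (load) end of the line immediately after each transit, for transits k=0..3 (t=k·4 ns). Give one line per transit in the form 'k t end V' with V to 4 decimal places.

Γ_L=0.666667, Γ_S=-0.600000; launch V₁=3·100/125=2.400000
k=0 src: V=2.4000
k=1 load: inc=2.400000, refl=2.400000·0.666667=1.6000; V=0.000000+2.400000+1.600000=4.0000
k=2 src: inc=1.600000, refl=1.600000·-0.600000=-0.9600; V=2.400000+1.600000+-0.960000=3.0400
k=3 load: inc=-0.960000, refl=-0.960000·0.666667=-0.6400; V=4.000000+-0.960000+-0.640000=2.4000

0 0 source 2.4000
1 4 load 4.0000
2 8 source 3.0400
3 12 load 2.4000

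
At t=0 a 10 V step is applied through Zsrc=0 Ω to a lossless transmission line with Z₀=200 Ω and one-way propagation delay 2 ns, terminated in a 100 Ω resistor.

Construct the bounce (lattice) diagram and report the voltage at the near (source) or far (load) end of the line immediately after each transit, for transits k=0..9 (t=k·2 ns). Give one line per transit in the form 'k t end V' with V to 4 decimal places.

Γ_L=-0.333333, Γ_S=-1.000000; launch V₁=10·200/200=10.000000
k=0 src: V=10.0000
k=1 load: inc=10.000000, refl=10.000000·-0.333333=-3.3333; V=0.000000+10.000000+-3.333333=6.6667
k=2 src: inc=-3.333333, refl=-3.333333·-1.000000=3.3333; V=10.000000+-3.333333+3.333333=10.0000
k=3 load: inc=3.333333, refl=3.333333·-0.333333=-1.1111; V=6.666667+3.333333+-1.111111=8.8889
k=4 src: inc=-1.111111, refl=-1.111111·-1.000000=1.1111; V=10.000000+-1.111111+1.111111=10.0000
k=5 load: inc=1.111111, refl=1.111111·-0.333333=-0.3704; V=8.888889+1.111111+-0.370370=9.6296
k=6 src: inc=-0.370370, refl=-0.370370·-1.000000=0.3704; V=10.000000+-0.370370+0.370370=10.0000
k=7 load: inc=0.370370, refl=0.370370·-0.333333=-0.1235; V=9.629630+0.370370+-0.123457=9.8765
k=8 src: inc=-0.123457, refl=-0.123457·-1.000000=0.1235; V=10.000000+-0.123457+0.123457=10.0000
k=9 load: inc=0.123457, refl=0.123457·-0.333333=-0.0412; V=9.876543+0.123457+-0.041152=9.9588

0 0 source 10.0000
1 2 load 6.6667
2 4 source 10.0000
3 6 load 8.8889
4 8 source 10.0000
5 10 load 9.6296
6 12 source 10.0000
7 14 load 9.8765
8 16 source 10.0000
9 18 load 9.9588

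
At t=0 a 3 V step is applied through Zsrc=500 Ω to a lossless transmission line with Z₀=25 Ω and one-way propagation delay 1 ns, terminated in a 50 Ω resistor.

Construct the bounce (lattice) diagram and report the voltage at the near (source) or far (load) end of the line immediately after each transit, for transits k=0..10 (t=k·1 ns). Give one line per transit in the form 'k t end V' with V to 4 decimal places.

Γ_L=0.333333, Γ_S=0.904762; launch V₁=3·25/525=0.142857
k=0 src: V=0.1429
k=1 load: inc=0.142857, refl=0.142857·0.333333=0.0476; V=0.000000+0.142857+0.047619=0.1905
k=2 src: inc=0.047619, refl=0.047619·0.904762=0.0431; V=0.142857+0.047619+0.043084=0.2336
k=3 load: inc=0.043084, refl=0.043084·0.333333=0.0144; V=0.190476+0.043084+0.014361=0.2479
k=4 src: inc=0.014361, refl=0.014361·0.904762=0.0130; V=0.233560+0.014361+0.012994=0.2609
k=5 load: inc=0.012994, refl=0.012994·0.333333=0.0043; V=0.247921+0.012994+0.004331=0.2652
k=6 src: inc=0.004331, refl=0.004331·0.904762=0.0039; V=0.260915+0.004331+0.003919=0.2692
k=7 load: inc=0.003919, refl=0.003919·0.333333=0.0013; V=0.265246+0.003919+0.001306=0.2705
k=8 src: inc=0.001306, refl=0.001306·0.904762=0.0012; V=0.269165+0.001306+0.001182=0.2717
k=9 load: inc=0.001182, refl=0.001182·0.333333=0.0004; V=0.270471+0.001182+0.000394=0.2720
k=10 src: inc=0.000394, refl=0.000394·0.904762=0.0004; V=0.271653+0.000394+0.000356=0.2724

0 0 source 0.1429
1 1 load 0.1905
2 2 source 0.2336
3 3 load 0.2479
4 4 source 0.2609
5 5 load 0.2652
6 6 source 0.2692
7 7 load 0.2705
8 8 source 0.2717
9 9 load 0.2720
10 10 source 0.2724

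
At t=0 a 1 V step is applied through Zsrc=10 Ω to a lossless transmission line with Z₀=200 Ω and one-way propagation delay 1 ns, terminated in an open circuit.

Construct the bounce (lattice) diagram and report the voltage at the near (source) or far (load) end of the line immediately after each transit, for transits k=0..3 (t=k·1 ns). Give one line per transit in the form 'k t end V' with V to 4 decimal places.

0 0 source 0.9524
1 1 load 1.9048
2 2 source 1.0431
3 3 load 0.1814

Γ_L=1.000000, Γ_S=-0.904762; launch V₁=1·200/210=0.952381
k=0 src: V=0.9524
k=1 load: inc=0.952381, refl=0.952381·1.000000=0.9524; V=0.000000+0.952381+0.952381=1.9048
k=2 src: inc=0.952381, refl=0.952381·-0.904762=-0.8617; V=0.952381+0.952381+-0.861678=1.0431
k=3 load: inc=-0.861678, refl=-0.861678·1.000000=-0.8617; V=1.904762+-0.861678+-0.861678=0.1814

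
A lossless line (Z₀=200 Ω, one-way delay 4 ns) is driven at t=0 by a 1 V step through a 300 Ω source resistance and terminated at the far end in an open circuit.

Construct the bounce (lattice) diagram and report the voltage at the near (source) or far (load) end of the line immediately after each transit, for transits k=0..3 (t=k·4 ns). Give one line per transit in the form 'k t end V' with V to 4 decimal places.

Γ_L=1.000000, Γ_S=0.200000; launch V₁=1·200/500=0.400000
k=0 src: V=0.4000
k=1 load: inc=0.400000, refl=0.400000·1.000000=0.4000; V=0.000000+0.400000+0.400000=0.8000
k=2 src: inc=0.400000, refl=0.400000·0.200000=0.0800; V=0.400000+0.400000+0.080000=0.8800
k=3 load: inc=0.080000, refl=0.080000·1.000000=0.0800; V=0.800000+0.080000+0.080000=0.9600

0 0 source 0.4000
1 4 load 0.8000
2 8 source 0.8800
3 12 load 0.9600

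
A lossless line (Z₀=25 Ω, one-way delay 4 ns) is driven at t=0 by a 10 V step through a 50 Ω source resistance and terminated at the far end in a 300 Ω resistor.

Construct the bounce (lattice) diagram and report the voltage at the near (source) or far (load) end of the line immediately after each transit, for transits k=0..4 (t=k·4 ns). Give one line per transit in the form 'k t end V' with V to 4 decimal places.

0 0 source 3.3333
1 4 load 6.1538
2 8 source 7.0940
3 12 load 7.8895
4 16 source 8.1547

Γ_L=0.846154, Γ_S=0.333333; launch V₁=10·25/75=3.333333
k=0 src: V=3.3333
k=1 load: inc=3.333333, refl=3.333333·0.846154=2.8205; V=0.000000+3.333333+2.820513=6.1538
k=2 src: inc=2.820513, refl=2.820513·0.333333=0.9402; V=3.333333+2.820513+0.940171=7.0940
k=3 load: inc=0.940171, refl=0.940171·0.846154=0.7955; V=6.153846+0.940171+0.795529=7.8895
k=4 src: inc=0.795529, refl=0.795529·0.333333=0.2652; V=7.094017+0.795529+0.265176=8.1547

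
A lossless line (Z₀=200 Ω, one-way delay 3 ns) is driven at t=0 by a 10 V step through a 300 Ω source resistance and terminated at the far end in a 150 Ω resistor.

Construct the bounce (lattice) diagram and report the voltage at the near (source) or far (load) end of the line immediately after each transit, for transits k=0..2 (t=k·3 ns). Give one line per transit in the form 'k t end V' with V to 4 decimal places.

Γ_L=-0.142857, Γ_S=0.200000; launch V₁=10·200/500=4.000000
k=0 src: V=4.0000
k=1 load: inc=4.000000, refl=4.000000·-0.142857=-0.5714; V=0.000000+4.000000+-0.571429=3.4286
k=2 src: inc=-0.571429, refl=-0.571429·0.200000=-0.1143; V=4.000000+-0.571429+-0.114286=3.3143

0 0 source 4.0000
1 3 load 3.4286
2 6 source 3.3143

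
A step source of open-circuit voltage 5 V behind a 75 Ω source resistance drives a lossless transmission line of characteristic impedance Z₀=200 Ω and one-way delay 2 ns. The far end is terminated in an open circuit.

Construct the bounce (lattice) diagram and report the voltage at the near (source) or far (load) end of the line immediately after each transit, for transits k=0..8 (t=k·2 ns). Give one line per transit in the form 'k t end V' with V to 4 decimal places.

0 0 source 3.6364
1 2 load 7.2727
2 4 source 5.6198
3 6 load 3.9669
4 8 source 4.7183
5 10 load 5.4696
6 12 source 5.1281
7 14 load 4.7866
8 16 source 4.9418

Γ_L=1.000000, Γ_S=-0.454545; launch V₁=5·200/275=3.636364
k=0 src: V=3.6364
k=1 load: inc=3.636364, refl=3.636364·1.000000=3.6364; V=0.000000+3.636364+3.636364=7.2727
k=2 src: inc=3.636364, refl=3.636364·-0.454545=-1.6529; V=3.636364+3.636364+-1.652893=5.6198
k=3 load: inc=-1.652893, refl=-1.652893·1.000000=-1.6529; V=7.272727+-1.652893+-1.652893=3.9669
k=4 src: inc=-1.652893, refl=-1.652893·-0.454545=0.7513; V=5.619835+-1.652893+0.751315=4.7183
k=5 load: inc=0.751315, refl=0.751315·1.000000=0.7513; V=3.966942+0.751315+0.751315=5.4696
k=6 src: inc=0.751315, refl=0.751315·-0.454545=-0.3415; V=4.718257+0.751315+-0.341507=5.1281
k=7 load: inc=-0.341507, refl=-0.341507·1.000000=-0.3415; V=5.469572+-0.341507+-0.341507=4.7866
k=8 src: inc=-0.341507, refl=-0.341507·-0.454545=0.1552; V=5.128065+-0.341507+0.155230=4.9418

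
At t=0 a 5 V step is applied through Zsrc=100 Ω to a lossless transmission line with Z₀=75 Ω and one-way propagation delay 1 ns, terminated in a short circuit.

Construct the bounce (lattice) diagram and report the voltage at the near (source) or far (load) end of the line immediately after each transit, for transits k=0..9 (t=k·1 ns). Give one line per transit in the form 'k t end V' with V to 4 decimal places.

Γ_L=-1.000000, Γ_S=0.142857; launch V₁=5·75/175=2.142857
k=0 src: V=2.1429
k=1 load: inc=2.142857, refl=2.142857·-1.000000=-2.1429; V=0.000000+2.142857+-2.142857=0.0000
k=2 src: inc=-2.142857, refl=-2.142857·0.142857=-0.3061; V=2.142857+-2.142857+-0.306122=-0.3061
k=3 load: inc=-0.306122, refl=-0.306122·-1.000000=0.3061; V=0.000000+-0.306122+0.306122=0.0000
k=4 src: inc=0.306122, refl=0.306122·0.142857=0.0437; V=-0.306122+0.306122+0.043732=0.0437
k=5 load: inc=0.043732, refl=0.043732·-1.000000=-0.0437; V=0.000000+0.043732+-0.043732=0.0000
k=6 src: inc=-0.043732, refl=-0.043732·0.142857=-0.0062; V=0.043732+-0.043732+-0.006247=-0.0062
k=7 load: inc=-0.006247, refl=-0.006247·-1.000000=0.0062; V=0.000000+-0.006247+0.006247=0.0000
k=8 src: inc=0.006247, refl=0.006247·0.142857=0.0009; V=-0.006247+0.006247+0.000892=0.0009
k=9 load: inc=0.000892, refl=0.000892·-1.000000=-0.0009; V=0.000000+0.000892+-0.000892=0.0000

0 0 source 2.1429
1 1 load 0.0000
2 2 source -0.3061
3 3 load 0.0000
4 4 source 0.0437
5 5 load 0.0000
6 6 source -0.0062
7 7 load 0.0000
8 8 source 0.0009
9 9 load 0.0000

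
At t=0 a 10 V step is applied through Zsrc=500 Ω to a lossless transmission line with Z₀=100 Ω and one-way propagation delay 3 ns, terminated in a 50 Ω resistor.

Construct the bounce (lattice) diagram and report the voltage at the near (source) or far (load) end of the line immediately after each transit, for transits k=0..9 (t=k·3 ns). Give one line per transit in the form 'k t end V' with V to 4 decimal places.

0 0 source 1.6667
1 3 load 1.1111
2 6 source 0.7407
3 9 load 0.8642
4 12 source 0.9465
5 15 load 0.9191
6 18 source 0.9008
7 21 load 0.9069
8 24 source 0.9109
9 27 load 0.9096

Γ_L=-0.333333, Γ_S=0.666667; launch V₁=10·100/600=1.666667
k=0 src: V=1.6667
k=1 load: inc=1.666667, refl=1.666667·-0.333333=-0.5556; V=0.000000+1.666667+-0.555556=1.1111
k=2 src: inc=-0.555556, refl=-0.555556·0.666667=-0.3704; V=1.666667+-0.555556+-0.370370=0.7407
k=3 load: inc=-0.370370, refl=-0.370370·-0.333333=0.1235; V=1.111111+-0.370370+0.123457=0.8642
k=4 src: inc=0.123457, refl=0.123457·0.666667=0.0823; V=0.740741+0.123457+0.082305=0.9465
k=5 load: inc=0.082305, refl=0.082305·-0.333333=-0.0274; V=0.864198+0.082305+-0.027435=0.9191
k=6 src: inc=-0.027435, refl=-0.027435·0.666667=-0.0183; V=0.946502+-0.027435+-0.018290=0.9008
k=7 load: inc=-0.018290, refl=-0.018290·-0.333333=0.0061; V=0.919067+-0.018290+0.006097=0.9069
k=8 src: inc=0.006097, refl=0.006097·0.666667=0.0041; V=0.900777+0.006097+0.004064=0.9109
k=9 load: inc=0.004064, refl=0.004064·-0.333333=-0.0014; V=0.906874+0.004064+-0.001355=0.9096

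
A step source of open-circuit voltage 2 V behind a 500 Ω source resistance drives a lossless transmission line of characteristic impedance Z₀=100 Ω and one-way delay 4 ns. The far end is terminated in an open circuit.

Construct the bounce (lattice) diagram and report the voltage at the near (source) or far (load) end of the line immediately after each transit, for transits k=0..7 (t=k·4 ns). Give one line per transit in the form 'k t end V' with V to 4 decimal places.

Γ_L=1.000000, Γ_S=0.666667; launch V₁=2·100/600=0.333333
k=0 src: V=0.3333
k=1 load: inc=0.333333, refl=0.333333·1.000000=0.3333; V=0.000000+0.333333+0.333333=0.6667
k=2 src: inc=0.333333, refl=0.333333·0.666667=0.2222; V=0.333333+0.333333+0.222222=0.8889
k=3 load: inc=0.222222, refl=0.222222·1.000000=0.2222; V=0.666667+0.222222+0.222222=1.1111
k=4 src: inc=0.222222, refl=0.222222·0.666667=0.1481; V=0.888889+0.222222+0.148148=1.2593
k=5 load: inc=0.148148, refl=0.148148·1.000000=0.1481; V=1.111111+0.148148+0.148148=1.4074
k=6 src: inc=0.148148, refl=0.148148·0.666667=0.0988; V=1.259259+0.148148+0.098765=1.5062
k=7 load: inc=0.098765, refl=0.098765·1.000000=0.0988; V=1.407407+0.098765+0.098765=1.6049

0 0 source 0.3333
1 4 load 0.6667
2 8 source 0.8889
3 12 load 1.1111
4 16 source 1.2593
5 20 load 1.4074
6 24 source 1.5062
7 28 load 1.6049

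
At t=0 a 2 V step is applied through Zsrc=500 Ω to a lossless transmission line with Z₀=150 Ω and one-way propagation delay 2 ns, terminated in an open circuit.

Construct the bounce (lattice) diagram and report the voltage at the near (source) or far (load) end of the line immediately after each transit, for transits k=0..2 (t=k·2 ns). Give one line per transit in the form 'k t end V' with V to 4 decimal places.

Γ_L=1.000000, Γ_S=0.538462; launch V₁=2·150/650=0.461538
k=0 src: V=0.4615
k=1 load: inc=0.461538, refl=0.461538·1.000000=0.4615; V=0.000000+0.461538+0.461538=0.9231
k=2 src: inc=0.461538, refl=0.461538·0.538462=0.2485; V=0.461538+0.461538+0.248521=1.1716

0 0 source 0.4615
1 2 load 0.9231
2 4 source 1.1716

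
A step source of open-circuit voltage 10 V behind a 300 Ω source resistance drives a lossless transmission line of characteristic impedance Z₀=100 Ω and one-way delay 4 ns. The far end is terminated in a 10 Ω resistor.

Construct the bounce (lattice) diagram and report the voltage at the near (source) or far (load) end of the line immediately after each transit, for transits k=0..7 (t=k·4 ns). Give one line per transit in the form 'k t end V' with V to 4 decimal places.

Γ_L=-0.818182, Γ_S=0.500000; launch V₁=10·100/400=2.500000
k=0 src: V=2.5000
k=1 load: inc=2.500000, refl=2.500000·-0.818182=-2.0455; V=0.000000+2.500000+-2.045455=0.4545
k=2 src: inc=-2.045455, refl=-2.045455·0.500000=-1.0227; V=2.500000+-2.045455+-1.022727=-0.5682
k=3 load: inc=-1.022727, refl=-1.022727·-0.818182=0.8368; V=0.454545+-1.022727+0.836777=0.2686
k=4 src: inc=0.836777, refl=0.836777·0.500000=0.4184; V=-0.568182+0.836777+0.418388=0.6870
k=5 load: inc=0.418388, refl=0.418388·-0.818182=-0.3423; V=0.268595+0.418388+-0.342318=0.3447
k=6 src: inc=-0.342318, refl=-0.342318·0.500000=-0.1712; V=0.686983+-0.342318+-0.171159=0.1735
k=7 load: inc=-0.171159, refl=-0.171159·-0.818182=0.1400; V=0.344666+-0.171159+0.140039=0.3135

0 0 source 2.5000
1 4 load 0.4545
2 8 source -0.5682
3 12 load 0.2686
4 16 source 0.6870
5 20 load 0.3447
6 24 source 0.1735
7 28 load 0.3135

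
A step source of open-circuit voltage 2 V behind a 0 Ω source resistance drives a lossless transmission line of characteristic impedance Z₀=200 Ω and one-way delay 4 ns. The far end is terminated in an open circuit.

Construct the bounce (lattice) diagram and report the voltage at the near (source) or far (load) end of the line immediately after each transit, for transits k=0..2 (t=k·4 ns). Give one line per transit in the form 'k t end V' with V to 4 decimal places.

Γ_L=1.000000, Γ_S=-1.000000; launch V₁=2·200/200=2.000000
k=0 src: V=2.0000
k=1 load: inc=2.000000, refl=2.000000·1.000000=2.0000; V=0.000000+2.000000+2.000000=4.0000
k=2 src: inc=2.000000, refl=2.000000·-1.000000=-2.0000; V=2.000000+2.000000+-2.000000=2.0000

0 0 source 2.0000
1 4 load 4.0000
2 8 source 2.0000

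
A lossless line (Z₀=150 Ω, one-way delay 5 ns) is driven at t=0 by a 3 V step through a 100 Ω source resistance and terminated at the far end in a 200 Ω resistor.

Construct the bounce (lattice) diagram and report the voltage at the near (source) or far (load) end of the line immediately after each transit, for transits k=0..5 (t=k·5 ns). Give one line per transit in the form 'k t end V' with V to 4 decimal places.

Γ_L=0.142857, Γ_S=-0.200000; launch V₁=3·150/250=1.800000
k=0 src: V=1.8000
k=1 load: inc=1.800000, refl=1.800000·0.142857=0.2571; V=0.000000+1.800000+0.257143=2.0571
k=2 src: inc=0.257143, refl=0.257143·-0.200000=-0.0514; V=1.800000+0.257143+-0.051429=2.0057
k=3 load: inc=-0.051429, refl=-0.051429·0.142857=-0.0073; V=2.057143+-0.051429+-0.007347=1.9984
k=4 src: inc=-0.007347, refl=-0.007347·-0.200000=0.0015; V=2.005714+-0.007347+0.001469=1.9998
k=5 load: inc=0.001469, refl=0.001469·0.142857=0.0002; V=1.998367+0.001469+0.000210=2.0000

0 0 source 1.8000
1 5 load 2.0571
2 10 source 2.0057
3 15 load 1.9984
4 20 source 1.9998
5 25 load 2.0000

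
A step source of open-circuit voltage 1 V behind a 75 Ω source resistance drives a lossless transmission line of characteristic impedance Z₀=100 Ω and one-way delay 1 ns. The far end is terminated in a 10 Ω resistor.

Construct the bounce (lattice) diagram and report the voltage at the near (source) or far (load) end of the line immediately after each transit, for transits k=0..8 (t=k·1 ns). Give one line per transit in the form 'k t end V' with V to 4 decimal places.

Γ_L=-0.818182, Γ_S=-0.142857; launch V₁=1·100/175=0.571429
k=0 src: V=0.5714
k=1 load: inc=0.571429, refl=0.571429·-0.818182=-0.4675; V=0.000000+0.571429+-0.467532=0.1039
k=2 src: inc=-0.467532, refl=-0.467532·-0.142857=0.0668; V=0.571429+-0.467532+0.066790=0.1707
k=3 load: inc=0.066790, refl=0.066790·-0.818182=-0.0546; V=0.103896+0.066790+-0.054647=0.1160
k=4 src: inc=-0.054647, refl=-0.054647·-0.142857=0.0078; V=0.170686+-0.054647+0.007807=0.1238
k=5 load: inc=0.007807, refl=0.007807·-0.818182=-0.0064; V=0.116040+0.007807+-0.006387=0.1175
k=6 src: inc=-0.006387, refl=-0.006387·-0.142857=0.0009; V=0.123846+-0.006387+0.000912=0.1184
k=7 load: inc=0.000912, refl=0.000912·-0.818182=-0.0007; V=0.117459+0.000912+-0.000747=0.1176
k=8 src: inc=-0.000747, refl=-0.000747·-0.142857=0.0001; V=0.118372+-0.000747+0.000107=0.1177

0 0 source 0.5714
1 1 load 0.1039
2 2 source 0.1707
3 3 load 0.1160
4 4 source 0.1238
5 5 load 0.1175
6 6 source 0.1184
7 7 load 0.1176
8 8 source 0.1177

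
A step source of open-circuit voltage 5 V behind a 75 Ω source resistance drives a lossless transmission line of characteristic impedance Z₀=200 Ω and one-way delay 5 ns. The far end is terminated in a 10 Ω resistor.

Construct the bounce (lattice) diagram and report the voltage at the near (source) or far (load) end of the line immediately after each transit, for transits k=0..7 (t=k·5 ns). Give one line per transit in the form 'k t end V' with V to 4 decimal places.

0 0 source 3.6364
1 5 load 0.3463
2 10 source 1.8418
3 15 load 0.4887
4 20 source 1.1038
5 25 load 0.5473
6 30 source 0.8003
7 35 load 0.5714

Γ_L=-0.904762, Γ_S=-0.454545; launch V₁=5·200/275=3.636364
k=0 src: V=3.6364
k=1 load: inc=3.636364, refl=3.636364·-0.904762=-3.2900; V=0.000000+3.636364+-3.290043=0.3463
k=2 src: inc=-3.290043, refl=-3.290043·-0.454545=1.4955; V=3.636364+-3.290043+1.495474=1.8418
k=3 load: inc=1.495474, refl=1.495474·-0.904762=-1.3530; V=0.346320+1.495474+-1.353048=0.4887
k=4 src: inc=-1.353048, refl=-1.353048·-0.454545=0.6150; V=1.841795+-1.353048+0.615022=1.1038
k=5 load: inc=0.615022, refl=0.615022·-0.904762=-0.5564; V=0.488746+0.615022+-0.556448=0.5473
k=6 src: inc=-0.556448, refl=-0.556448·-0.454545=0.2529; V=1.103768+-0.556448+0.252931=0.8003
k=7 load: inc=0.252931, refl=0.252931·-0.904762=-0.2288; V=0.547320+0.252931+-0.228842=0.5714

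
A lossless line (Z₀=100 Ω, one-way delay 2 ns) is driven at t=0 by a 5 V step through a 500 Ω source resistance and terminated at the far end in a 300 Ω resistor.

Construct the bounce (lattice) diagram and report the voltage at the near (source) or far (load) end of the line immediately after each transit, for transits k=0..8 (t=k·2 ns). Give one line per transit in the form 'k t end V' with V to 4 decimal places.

0 0 source 0.8333
1 2 load 1.2500
2 4 source 1.5278
3 6 load 1.6667
4 8 source 1.7593
5 10 load 1.8056
6 12 source 1.8364
7 14 load 1.8519
8 16 source 1.8621

Γ_L=0.500000, Γ_S=0.666667; launch V₁=5·100/600=0.833333
k=0 src: V=0.8333
k=1 load: inc=0.833333, refl=0.833333·0.500000=0.4167; V=0.000000+0.833333+0.416667=1.2500
k=2 src: inc=0.416667, refl=0.416667·0.666667=0.2778; V=0.833333+0.416667+0.277778=1.5278
k=3 load: inc=0.277778, refl=0.277778·0.500000=0.1389; V=1.250000+0.277778+0.138889=1.6667
k=4 src: inc=0.138889, refl=0.138889·0.666667=0.0926; V=1.527778+0.138889+0.092593=1.7593
k=5 load: inc=0.092593, refl=0.092593·0.500000=0.0463; V=1.666667+0.092593+0.046296=1.8056
k=6 src: inc=0.046296, refl=0.046296·0.666667=0.0309; V=1.759259+0.046296+0.030864=1.8364
k=7 load: inc=0.030864, refl=0.030864·0.500000=0.0154; V=1.805556+0.030864+0.015432=1.8519
k=8 src: inc=0.015432, refl=0.015432·0.666667=0.0103; V=1.836420+0.015432+0.010288=1.8621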